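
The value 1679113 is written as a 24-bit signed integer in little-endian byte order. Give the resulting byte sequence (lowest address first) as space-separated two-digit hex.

09 9F 19

1679113 in hexadecimal, padded to 24 bits, is 0x199F09.
Split into bytes (most-significant first): 19 9F 09.
Little-endian stores the least-significant byte at the lowest address.
So at ascending addresses the bytes are 09 9F 19.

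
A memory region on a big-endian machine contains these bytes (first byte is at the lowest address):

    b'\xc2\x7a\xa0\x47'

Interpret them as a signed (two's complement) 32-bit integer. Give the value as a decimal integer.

-1032150969

Big-endian stores the most-significant byte at the lowest address.
The bytes are already most-significant first: 0xC27AA047.
Top bit is set, so as a signed 32-bit value this is 0xC27AA047 − 2^32 = -1032150969.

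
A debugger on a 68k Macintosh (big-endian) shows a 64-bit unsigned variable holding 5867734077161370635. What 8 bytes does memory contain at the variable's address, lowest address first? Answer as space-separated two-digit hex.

5867734077161370635 in hexadecimal, padded to 64 bits, is 0x516E610DF9A8740B.
Split into bytes (most-significant first): 51 6E 61 0D F9 A8 74 0B.
Big-endian stores the most-significant byte at the lowest address.
So the memory order matches the most-significant-first order: 51 6E 61 0D F9 A8 74 0B.

51 6E 61 0D F9 A8 74 0B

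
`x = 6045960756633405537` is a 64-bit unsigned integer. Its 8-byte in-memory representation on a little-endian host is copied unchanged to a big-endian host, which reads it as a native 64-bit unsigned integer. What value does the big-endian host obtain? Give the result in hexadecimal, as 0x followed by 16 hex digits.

6045960756633405537 in 64-bit hexadecimal is 0x53E7914679160861.
Stored little-endian, the bytes at ascending addresses are 61 08 16 79 46 91 E7 53.
Read back as big-endian, the last byte is least significant, giving 0x610816794691E753.

0x610816794691E753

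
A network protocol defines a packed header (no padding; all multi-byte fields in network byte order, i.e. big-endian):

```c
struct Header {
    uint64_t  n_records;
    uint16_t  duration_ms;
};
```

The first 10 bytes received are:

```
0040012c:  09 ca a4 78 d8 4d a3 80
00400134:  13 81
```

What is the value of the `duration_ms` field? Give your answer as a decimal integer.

`duration_ms` follows `n_records` (8 bytes), so it starts at byte offset 8 and occupies 2 bytes.
Bytes at offsets 8..9: 13 81.
In big-endian order the high byte comes first in memory.
The bytes are already most-significant first: 0x1381.
0x1381 = 4993.

4993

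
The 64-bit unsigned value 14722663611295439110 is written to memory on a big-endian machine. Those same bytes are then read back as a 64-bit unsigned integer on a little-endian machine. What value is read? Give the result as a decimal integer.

14722663611295439110 in 64-bit hexadecimal is 0xCC51688CEAD59906.
Stored big-endian, the bytes at ascending addresses are CC 51 68 8C EA D5 99 06.
Read back as little-endian, the first byte is least significant, giving 0x0699D5EA8C6851CC.
0x0699D5EA8C6851CC = 475646439019008460.

475646439019008460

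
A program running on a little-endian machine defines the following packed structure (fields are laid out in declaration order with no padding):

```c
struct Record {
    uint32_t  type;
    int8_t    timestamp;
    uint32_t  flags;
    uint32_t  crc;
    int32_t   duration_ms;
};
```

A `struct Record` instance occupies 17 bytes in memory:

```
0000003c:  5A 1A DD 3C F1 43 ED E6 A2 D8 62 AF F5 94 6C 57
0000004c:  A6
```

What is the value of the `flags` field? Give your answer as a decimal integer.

2733043011

`flags` follows `type` (4 B), `timestamp` (1 B), so it starts at offset 4 + 1 = 5 and occupies 4 bytes.
Bytes at offsets 5..8: 43 ED E6 A2.
In little-endian order the low byte comes first in memory.
Reassemble most-significant byte first: A2 E6 ED 43 → 0xA2E6ED43.
0xA2E6ED43 = 2733043011.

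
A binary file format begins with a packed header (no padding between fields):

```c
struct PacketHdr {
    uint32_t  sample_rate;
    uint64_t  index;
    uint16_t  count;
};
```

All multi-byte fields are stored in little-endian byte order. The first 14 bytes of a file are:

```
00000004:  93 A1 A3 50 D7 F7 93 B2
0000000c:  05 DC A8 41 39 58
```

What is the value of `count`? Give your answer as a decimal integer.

`count` follows `sample_rate` (4 B), `index` (8 B), so it starts at offset 4 + 8 = 12 and occupies 2 bytes.
Bytes at offsets 12..13: 39 58.
Little-endian stores the least-significant byte at the lowest address.
Reassemble most-significant byte first: 58 39 → 0x5839.
0x5839 = 22585.

22585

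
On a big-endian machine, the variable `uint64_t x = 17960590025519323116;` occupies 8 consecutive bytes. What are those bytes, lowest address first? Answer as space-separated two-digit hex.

17960590025519323116 in hexadecimal, padded to 64 bits, is 0xF940D5780B80D7EC.
Split into bytes (most-significant first): F9 40 D5 78 0B 80 D7 EC.
In big-endian order the high byte comes first in memory.
So the memory order matches the most-significant-first order: F9 40 D5 78 0B 80 D7 EC.

F9 40 D5 78 0B 80 D7 EC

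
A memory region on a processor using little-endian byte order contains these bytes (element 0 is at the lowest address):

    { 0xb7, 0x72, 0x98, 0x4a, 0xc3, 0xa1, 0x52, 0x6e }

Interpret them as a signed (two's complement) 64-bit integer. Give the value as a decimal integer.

Little-endian stores the least-significant byte at the lowest address.
Reassemble most-significant byte first: 6E 52 A1 C3 4A 98 72 B7 → 0x6E52A1C34A9872B7.
0x6E52A1C34A9872B7 = 7949594152404546231.

7949594152404546231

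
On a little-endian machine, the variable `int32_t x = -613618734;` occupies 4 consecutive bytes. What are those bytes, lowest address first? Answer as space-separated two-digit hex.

Two's complement of -613618734 in 32 bits: 613618734 = 0x2493142E; invert → 0xDB6CEBD1; add 1 → 0xDB6CEBD2.
Split into bytes (most-significant first): DB 6C EB D2.
Little-endian: lowest address holds the least-significant byte.
So at ascending addresses the bytes are D2 EB 6C DB.

D2 EB 6C DB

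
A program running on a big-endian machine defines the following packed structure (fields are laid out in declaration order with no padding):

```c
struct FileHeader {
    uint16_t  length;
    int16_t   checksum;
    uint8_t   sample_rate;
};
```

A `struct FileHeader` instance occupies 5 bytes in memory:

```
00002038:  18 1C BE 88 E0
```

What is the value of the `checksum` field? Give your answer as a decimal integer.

`checksum` follows `length` (2 bytes), so it starts at byte offset 2 and occupies 2 bytes.
Bytes at offsets 2..3: BE 88.
Big-endian: lowest address holds the most-significant byte.
The bytes are already most-significant first: 0xBE88.
Top bit is set, so as a signed 16-bit value this is 0xBE88 − 2^16 = -16760.

-16760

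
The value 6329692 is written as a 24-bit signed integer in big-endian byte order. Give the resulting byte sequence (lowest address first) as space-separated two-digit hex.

60 95 5C

6329692 in hexadecimal, padded to 24 bits, is 0x60955C.
Split into bytes (most-significant first): 60 95 5C.
Big-endian: lowest address holds the most-significant byte.
So the memory order matches the most-significant-first order: 60 95 5C.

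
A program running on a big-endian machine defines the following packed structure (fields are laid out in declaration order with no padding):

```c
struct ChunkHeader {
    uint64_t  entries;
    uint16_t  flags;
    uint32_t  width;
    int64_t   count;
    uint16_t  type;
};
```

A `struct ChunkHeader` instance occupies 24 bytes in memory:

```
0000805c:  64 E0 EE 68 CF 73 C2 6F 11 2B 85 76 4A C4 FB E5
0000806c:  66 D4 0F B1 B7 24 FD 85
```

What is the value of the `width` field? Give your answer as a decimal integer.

`width` follows `entries` (8 B), `flags` (2 B), so it starts at offset 8 + 2 = 10 and occupies 4 bytes.
Bytes at offsets 10..13: 85 76 4A C4.
In big-endian order the high byte comes first in memory.
The bytes are already most-significant first: 0x85764AC4.
0x85764AC4 = 2239122116.

2239122116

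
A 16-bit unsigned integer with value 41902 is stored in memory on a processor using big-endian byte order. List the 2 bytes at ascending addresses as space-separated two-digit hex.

A3 AE

41902 in hexadecimal, padded to 16 bits, is 0xA3AE.
Split into bytes (most-significant first): A3 AE.
In big-endian order the high byte comes first in memory.
So the memory order matches the most-significant-first order: A3 AE.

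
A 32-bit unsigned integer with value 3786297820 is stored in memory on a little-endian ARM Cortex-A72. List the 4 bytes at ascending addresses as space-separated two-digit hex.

3786297820 in hexadecimal, padded to 32 bits, is 0xE1AE51DC.
Split into bytes (most-significant first): E1 AE 51 DC.
Little-endian: lowest address holds the least-significant byte.
So at ascending addresses the bytes are DC 51 AE E1.

DC 51 AE E1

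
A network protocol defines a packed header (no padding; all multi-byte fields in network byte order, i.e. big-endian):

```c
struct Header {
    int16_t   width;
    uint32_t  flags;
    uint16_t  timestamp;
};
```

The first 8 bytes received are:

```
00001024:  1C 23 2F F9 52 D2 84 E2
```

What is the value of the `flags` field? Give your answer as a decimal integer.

`flags` follows `width` (2 bytes), so it starts at byte offset 2 and occupies 4 bytes.
Bytes at offsets 2..5: 2F F9 52 D2.
Big-endian: lowest address holds the most-significant byte.
The bytes are already most-significant first: 0x2FF952D2.
0x2FF952D2 = 804868818.

804868818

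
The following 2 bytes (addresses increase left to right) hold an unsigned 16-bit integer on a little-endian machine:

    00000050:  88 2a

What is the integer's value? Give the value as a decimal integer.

10888

Little-endian: lowest address holds the least-significant byte.
Reassemble most-significant byte first: 2A 88 → 0x2A88.
0x2A88 = 10888.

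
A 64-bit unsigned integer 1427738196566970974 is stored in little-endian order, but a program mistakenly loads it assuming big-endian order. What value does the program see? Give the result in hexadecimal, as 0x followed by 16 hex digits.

1427738196566970974 in 64-bit hexadecimal is 0x13D0585346A1925E.
Stored little-endian, the bytes at ascending addresses are 5E 92 A1 46 53 58 D0 13.
Read back as big-endian, the last byte is least significant, giving 0x5E92A1465358D013.

0x5E92A1465358D013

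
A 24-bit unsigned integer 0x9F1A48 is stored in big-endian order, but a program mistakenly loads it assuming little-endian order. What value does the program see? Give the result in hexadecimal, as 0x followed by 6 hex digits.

Stored big-endian, the bytes at ascending addresses are 9F 1A 48.
Read back as little-endian, the first byte is least significant, giving 0x481A9F.

0x481A9F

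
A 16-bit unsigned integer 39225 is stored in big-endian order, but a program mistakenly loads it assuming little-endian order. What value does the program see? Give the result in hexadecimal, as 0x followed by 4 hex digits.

0x3999

39225 in 16-bit hexadecimal is 0x9939.
Stored big-endian, the bytes at ascending addresses are 99 39.
Read back as little-endian, the first byte is least significant, giving 0x3999.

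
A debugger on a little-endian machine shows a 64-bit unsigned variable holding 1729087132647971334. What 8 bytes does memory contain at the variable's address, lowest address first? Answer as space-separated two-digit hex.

1729087132647971334 in hexadecimal, padded to 64 bits, is 0x17FEF396072E5A06.
Split into bytes (most-significant first): 17 FE F3 96 07 2E 5A 06.
Little-endian: lowest address holds the least-significant byte.
So at ascending addresses the bytes are 06 5A 2E 07 96 F3 FE 17.

06 5A 2E 07 96 F3 FE 17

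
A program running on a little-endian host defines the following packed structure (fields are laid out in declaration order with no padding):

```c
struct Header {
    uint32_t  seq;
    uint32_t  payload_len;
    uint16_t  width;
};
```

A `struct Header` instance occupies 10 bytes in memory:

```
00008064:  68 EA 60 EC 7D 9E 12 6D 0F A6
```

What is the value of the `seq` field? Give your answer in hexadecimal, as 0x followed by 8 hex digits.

0xEC60EA68

`seq` is the first field, at byte offset 0, occupying 4 bytes.
Bytes at offsets 0..3: 68 EA 60 EC.
In little-endian order the low byte comes first in memory.
Reassemble most-significant byte first: EC 60 EA 68 → 0xEC60EA68.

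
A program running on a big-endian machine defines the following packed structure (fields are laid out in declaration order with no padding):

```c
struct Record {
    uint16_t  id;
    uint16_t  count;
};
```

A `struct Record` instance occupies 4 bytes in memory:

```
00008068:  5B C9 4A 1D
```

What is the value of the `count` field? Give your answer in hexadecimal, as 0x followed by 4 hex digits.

`count` follows `id` (2 bytes), so it starts at byte offset 2 and occupies 2 bytes.
Bytes at offsets 2..3: 4A 1D.
Big-endian stores the most-significant byte at the lowest address.
The bytes are already most-significant first: 0x4A1D.

0x4A1D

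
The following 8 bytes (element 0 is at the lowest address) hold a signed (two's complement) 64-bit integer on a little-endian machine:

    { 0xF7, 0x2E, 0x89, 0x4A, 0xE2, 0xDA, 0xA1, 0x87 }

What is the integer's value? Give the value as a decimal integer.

-8673410741890896137

Little-endian: lowest address holds the least-significant byte.
Reassemble most-significant byte first: 87 A1 DA E2 4A 89 2E F7 → 0x87A1DAE24A892EF7.
Top bit is set, so as a signed 64-bit value this is 0x87A1DAE24A892EF7 − 2^64 = -8673410741890896137.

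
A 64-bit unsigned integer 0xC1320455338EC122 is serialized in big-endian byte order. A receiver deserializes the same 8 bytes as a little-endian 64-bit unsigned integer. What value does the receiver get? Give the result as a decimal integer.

Stored big-endian, the bytes at ascending addresses are C1 32 04 55 33 8E C1 22.
Read back as little-endian, the first byte is least significant, giving 0x22C18E33550432C1.
0x22C18E33550432C1 = 2504439218915521217.

2504439218915521217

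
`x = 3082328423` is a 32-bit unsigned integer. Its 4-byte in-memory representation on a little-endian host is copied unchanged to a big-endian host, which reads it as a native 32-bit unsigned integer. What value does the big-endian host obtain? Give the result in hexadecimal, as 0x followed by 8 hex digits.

3082328423 in 32-bit hexadecimal is 0xB7B89967.
Stored little-endian, the bytes at ascending addresses are 67 99 B8 B7.
Read back as big-endian, the last byte is least significant, giving 0x6799B8B7.

0x6799B8B7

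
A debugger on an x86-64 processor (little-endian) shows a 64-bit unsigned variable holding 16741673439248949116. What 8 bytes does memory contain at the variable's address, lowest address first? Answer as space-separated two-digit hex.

7C 9F 06 B4 4A 5F 56 E8

16741673439248949116 in hexadecimal, padded to 64 bits, is 0xE8565F4AB4069F7C.
Split into bytes (most-significant first): E8 56 5F 4A B4 06 9F 7C.
In little-endian order the low byte comes first in memory.
So at ascending addresses the bytes are 7C 9F 06 B4 4A 5F 56 E8.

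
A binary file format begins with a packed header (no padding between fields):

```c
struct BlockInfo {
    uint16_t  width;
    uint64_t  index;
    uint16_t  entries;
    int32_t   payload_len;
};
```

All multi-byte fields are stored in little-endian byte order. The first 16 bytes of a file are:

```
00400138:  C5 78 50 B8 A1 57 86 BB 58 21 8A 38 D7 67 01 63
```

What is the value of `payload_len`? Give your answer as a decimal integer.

1661036503

`payload_len` follows `width` (2 B), `index` (8 B), `entries` (2 B), so it starts at offset 2 + 8 + 2 = 12 and occupies 4 bytes.
Bytes at offsets 12..15: D7 67 01 63.
In little-endian order the low byte comes first in memory.
Reassemble most-significant byte first: 63 01 67 D7 → 0x630167D7.
0x630167D7 = 1661036503.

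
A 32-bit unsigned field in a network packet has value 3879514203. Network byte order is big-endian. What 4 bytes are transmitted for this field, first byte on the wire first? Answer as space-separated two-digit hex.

3879514203 in hexadecimal, padded to 32 bits, is 0xE73CB05B.
Split into bytes (most-significant first): E7 3C B0 5B.
Big-endian: lowest address holds the most-significant byte.
So the memory order matches the most-significant-first order: E7 3C B0 5B.

E7 3C B0 5B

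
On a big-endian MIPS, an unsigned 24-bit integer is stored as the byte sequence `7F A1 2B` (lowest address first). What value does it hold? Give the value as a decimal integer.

8364331

In big-endian order the high byte comes first in memory.
The bytes are already most-significant first: 0x7FA12B.
0x7FA12B = 8364331.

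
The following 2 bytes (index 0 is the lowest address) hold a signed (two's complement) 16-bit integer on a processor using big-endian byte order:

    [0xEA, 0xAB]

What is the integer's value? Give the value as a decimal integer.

In big-endian order the high byte comes first in memory.
The bytes are already most-significant first: 0xEAAB.
Top bit is set, so as a signed 16-bit value this is 0xEAAB − 2^16 = -5461.

-5461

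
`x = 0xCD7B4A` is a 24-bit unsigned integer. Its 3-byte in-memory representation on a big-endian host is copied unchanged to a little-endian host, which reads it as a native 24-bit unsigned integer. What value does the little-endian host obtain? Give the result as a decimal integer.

Stored big-endian, the bytes at ascending addresses are CD 7B 4A.
Read back as little-endian, the first byte is least significant, giving 0x4A7BCD.
0x4A7BCD = 4881357.

4881357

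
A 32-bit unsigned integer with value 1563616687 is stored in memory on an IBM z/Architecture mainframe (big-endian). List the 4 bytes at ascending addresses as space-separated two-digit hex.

5D 32 E5 AF

1563616687 in hexadecimal, padded to 32 bits, is 0x5D32E5AF.
Split into bytes (most-significant first): 5D 32 E5 AF.
Big-endian: lowest address holds the most-significant byte.
So the memory order matches the most-significant-first order: 5D 32 E5 AF.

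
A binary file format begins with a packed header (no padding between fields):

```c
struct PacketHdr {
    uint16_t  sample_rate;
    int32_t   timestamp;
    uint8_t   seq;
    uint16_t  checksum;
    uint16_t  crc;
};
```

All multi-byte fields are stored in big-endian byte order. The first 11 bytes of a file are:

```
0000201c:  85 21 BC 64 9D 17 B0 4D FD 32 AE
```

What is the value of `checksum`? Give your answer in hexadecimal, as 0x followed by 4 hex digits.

0x4DFD

`checksum` follows `sample_rate` (2 B), `timestamp` (4 B), `seq` (1 B), so it starts at offset 2 + 4 + 1 = 7 and occupies 2 bytes.
Bytes at offsets 7..8: 4D FD.
Big-endian stores the most-significant byte at the lowest address.
The bytes are already most-significant first: 0x4DFD.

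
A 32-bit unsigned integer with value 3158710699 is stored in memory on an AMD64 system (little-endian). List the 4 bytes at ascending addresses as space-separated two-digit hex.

AB 19 46 BC

3158710699 in hexadecimal, padded to 32 bits, is 0xBC4619AB.
Split into bytes (most-significant first): BC 46 19 AB.
Little-endian: lowest address holds the least-significant byte.
So at ascending addresses the bytes are AB 19 46 BC.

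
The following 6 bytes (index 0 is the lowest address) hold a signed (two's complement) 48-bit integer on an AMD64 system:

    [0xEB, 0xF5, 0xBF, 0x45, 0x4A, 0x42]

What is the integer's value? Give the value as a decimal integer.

72886765221355

Little-endian stores the least-significant byte at the lowest address.
Reassemble most-significant byte first: 42 4A 45 BF F5 EB → 0x424A45BFF5EB.
0x424A45BFF5EB = 72886765221355.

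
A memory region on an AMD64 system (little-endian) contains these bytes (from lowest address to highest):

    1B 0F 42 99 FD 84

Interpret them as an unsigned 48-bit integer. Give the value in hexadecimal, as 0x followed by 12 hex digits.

Little-endian stores the least-significant byte at the lowest address.
Reassemble most-significant byte first: 84 FD 99 42 0F 1B → 0x84FD99420F1B.

0x84FD99420F1B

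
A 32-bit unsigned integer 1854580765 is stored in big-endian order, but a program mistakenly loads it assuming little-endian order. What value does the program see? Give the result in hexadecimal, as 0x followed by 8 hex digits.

0x1DA88A6E

1854580765 in 32-bit hexadecimal is 0x6E8AA81D.
Stored big-endian, the bytes at ascending addresses are 6E 8A A8 1D.
Read back as little-endian, the first byte is least significant, giving 0x1DA88A6E.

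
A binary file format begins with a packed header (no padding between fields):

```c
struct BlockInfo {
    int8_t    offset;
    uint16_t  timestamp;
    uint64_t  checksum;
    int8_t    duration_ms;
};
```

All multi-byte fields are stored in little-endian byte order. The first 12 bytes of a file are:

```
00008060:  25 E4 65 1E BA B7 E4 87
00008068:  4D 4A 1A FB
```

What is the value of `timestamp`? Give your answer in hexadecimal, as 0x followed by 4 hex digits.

0x65E4

`timestamp` follows `offset` (1 byte), so it starts at byte offset 1 and occupies 2 bytes.
Bytes at offsets 1..2: E4 65.
Little-endian: lowest address holds the least-significant byte.
Reassemble most-significant byte first: 65 E4 → 0x65E4.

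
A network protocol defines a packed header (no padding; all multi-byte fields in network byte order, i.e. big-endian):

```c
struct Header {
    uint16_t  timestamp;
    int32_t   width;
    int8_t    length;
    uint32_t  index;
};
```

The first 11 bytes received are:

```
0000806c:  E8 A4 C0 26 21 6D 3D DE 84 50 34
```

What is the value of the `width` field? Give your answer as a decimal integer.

`width` follows `timestamp` (2 bytes), so it starts at byte offset 2 and occupies 4 bytes.
Bytes at offsets 2..5: C0 26 21 6D.
Big-endian: lowest address holds the most-significant byte.
The bytes are already most-significant first: 0xC026216D.
Top bit is set, so as a signed 32-bit value this is 0xC026216D − 2^32 = -1071242899.

-1071242899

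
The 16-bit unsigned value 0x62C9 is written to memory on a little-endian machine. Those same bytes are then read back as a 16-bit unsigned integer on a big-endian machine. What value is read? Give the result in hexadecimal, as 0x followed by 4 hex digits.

0xC962

Stored little-endian, the bytes at ascending addresses are C9 62.
Read back as big-endian, the last byte is least significant, giving 0xC962.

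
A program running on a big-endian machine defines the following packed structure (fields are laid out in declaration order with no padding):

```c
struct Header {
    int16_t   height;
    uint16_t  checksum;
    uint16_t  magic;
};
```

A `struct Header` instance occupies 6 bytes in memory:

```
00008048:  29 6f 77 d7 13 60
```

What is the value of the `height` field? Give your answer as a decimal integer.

`height` is the first field, at byte offset 0, occupying 2 bytes.
Bytes at offsets 0..1: 29 6F.
In big-endian order the high byte comes first in memory.
The bytes are already most-significant first: 0x296F.
0x296F = 10607.

10607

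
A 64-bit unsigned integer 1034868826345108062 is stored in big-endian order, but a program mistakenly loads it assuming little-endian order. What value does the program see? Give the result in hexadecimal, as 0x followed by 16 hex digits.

0x5EF26CEFB6975C0E

1034868826345108062 in 64-bit hexadecimal is 0x0E5C97B6EF6CF25E.
Stored big-endian, the bytes at ascending addresses are 0E 5C 97 B6 EF 6C F2 5E.
Read back as little-endian, the first byte is least significant, giving 0x5EF26CEFB6975C0E.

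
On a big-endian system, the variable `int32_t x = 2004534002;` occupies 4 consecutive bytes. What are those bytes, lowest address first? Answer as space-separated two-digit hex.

2004534002 in hexadecimal, padded to 32 bits, is 0x777AC2F2.
Split into bytes (most-significant first): 77 7A C2 F2.
Big-endian stores the most-significant byte at the lowest address.
So the memory order matches the most-significant-first order: 77 7A C2 F2.

77 7A C2 F2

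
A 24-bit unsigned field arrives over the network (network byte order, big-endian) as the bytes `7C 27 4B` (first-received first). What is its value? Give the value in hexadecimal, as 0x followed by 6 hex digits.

In big-endian order the high byte comes first in memory.
The bytes are already most-significant first: 0x7C274B.

0x7C274B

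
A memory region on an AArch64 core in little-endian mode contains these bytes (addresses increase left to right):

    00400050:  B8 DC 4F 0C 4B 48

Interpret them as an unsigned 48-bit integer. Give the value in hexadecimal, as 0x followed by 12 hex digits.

0x484B0C4FDCB8

Little-endian: lowest address holds the least-significant byte.
Reassemble most-significant byte first: 48 4B 0C 4F DC B8 → 0x484B0C4FDCB8.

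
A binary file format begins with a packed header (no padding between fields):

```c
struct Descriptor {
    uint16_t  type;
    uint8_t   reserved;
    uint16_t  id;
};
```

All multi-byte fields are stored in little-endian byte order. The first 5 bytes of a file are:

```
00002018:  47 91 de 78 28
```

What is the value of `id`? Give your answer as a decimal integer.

`id` follows `type` (2 B), `reserved` (1 B), so it starts at offset 2 + 1 = 3 and occupies 2 bytes.
Bytes at offsets 3..4: 78 28.
Little-endian stores the least-significant byte at the lowest address.
Reassemble most-significant byte first: 28 78 → 0x2878.
0x2878 = 10360.

10360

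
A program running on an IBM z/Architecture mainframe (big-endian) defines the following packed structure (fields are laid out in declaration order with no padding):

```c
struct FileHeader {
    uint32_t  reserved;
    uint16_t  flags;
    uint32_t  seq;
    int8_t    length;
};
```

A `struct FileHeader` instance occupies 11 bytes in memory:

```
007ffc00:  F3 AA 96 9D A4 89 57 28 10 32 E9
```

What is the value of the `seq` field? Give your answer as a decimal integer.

1462243378

`seq` follows `reserved` (4 B), `flags` (2 B), so it starts at offset 4 + 2 = 6 and occupies 4 bytes.
Bytes at offsets 6..9: 57 28 10 32.
Big-endian stores the most-significant byte at the lowest address.
The bytes are already most-significant first: 0x57281032.
0x57281032 = 1462243378.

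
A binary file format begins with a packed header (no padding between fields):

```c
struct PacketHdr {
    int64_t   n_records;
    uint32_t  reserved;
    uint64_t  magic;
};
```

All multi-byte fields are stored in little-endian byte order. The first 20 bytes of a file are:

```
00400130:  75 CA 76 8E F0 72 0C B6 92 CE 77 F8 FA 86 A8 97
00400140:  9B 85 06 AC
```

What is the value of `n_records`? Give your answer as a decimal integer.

`n_records` is the first field, at byte offset 0, occupying 8 bytes.
Bytes at offsets 0..7: 75 CA 76 8E F0 72 0C B6.
In little-endian order the low byte comes first in memory.
Reassemble most-significant byte first: B6 0C 72 F0 8E 76 CA 75 → 0xB60C72F08E76CA75.
Top bit is set, so as a signed 64-bit value this is 0xB60C72F08E76CA75 − 2^64 = -5328757881578272139.

-5328757881578272139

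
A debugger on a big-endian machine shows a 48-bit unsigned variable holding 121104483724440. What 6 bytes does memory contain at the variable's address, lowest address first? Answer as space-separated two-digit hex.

6E 24 D5 BB AC 98

121104483724440 in hexadecimal, padded to 48 bits, is 0x6E24D5BBAC98.
Split into bytes (most-significant first): 6E 24 D5 BB AC 98.
Big-endian stores the most-significant byte at the lowest address.
So the memory order matches the most-significant-first order: 6E 24 D5 BB AC 98.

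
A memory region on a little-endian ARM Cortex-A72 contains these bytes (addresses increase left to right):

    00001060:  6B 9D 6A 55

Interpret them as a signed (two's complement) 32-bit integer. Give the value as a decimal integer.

1433050475

Little-endian: lowest address holds the least-significant byte.
Reassemble most-significant byte first: 55 6A 9D 6B → 0x556A9D6B.
0x556A9D6B = 1433050475.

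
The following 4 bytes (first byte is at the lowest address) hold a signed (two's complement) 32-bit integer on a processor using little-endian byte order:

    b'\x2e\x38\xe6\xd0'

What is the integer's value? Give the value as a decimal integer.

Little-endian: lowest address holds the least-significant byte.
Reassemble most-significant byte first: D0 E6 38 2E → 0xD0E6382E.
Top bit is set, so as a signed 32-bit value this is 0xD0E6382E − 2^32 = -790218706.

-790218706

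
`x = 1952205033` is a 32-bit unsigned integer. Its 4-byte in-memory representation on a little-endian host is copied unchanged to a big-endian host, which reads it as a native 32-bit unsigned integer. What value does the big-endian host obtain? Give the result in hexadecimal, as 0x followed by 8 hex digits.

0xE9485C74

1952205033 in 32-bit hexadecimal is 0x745C48E9.
Stored little-endian, the bytes at ascending addresses are E9 48 5C 74.
Read back as big-endian, the last byte is least significant, giving 0xE9485C74.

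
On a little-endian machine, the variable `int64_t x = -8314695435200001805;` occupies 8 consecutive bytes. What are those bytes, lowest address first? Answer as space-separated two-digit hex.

Two's complement of -8314695435200001805 in 64 bits: 8314695435200001805 = 0x7363BB71F6A8770D; invert → 0x8C9C448E095788F2; add 1 → 0x8C9C448E095788F3.
Split into bytes (most-significant first): 8C 9C 44 8E 09 57 88 F3.
Little-endian: lowest address holds the least-significant byte.
So at ascending addresses the bytes are F3 88 57 09 8E 44 9C 8C.

F3 88 57 09 8E 44 9C 8C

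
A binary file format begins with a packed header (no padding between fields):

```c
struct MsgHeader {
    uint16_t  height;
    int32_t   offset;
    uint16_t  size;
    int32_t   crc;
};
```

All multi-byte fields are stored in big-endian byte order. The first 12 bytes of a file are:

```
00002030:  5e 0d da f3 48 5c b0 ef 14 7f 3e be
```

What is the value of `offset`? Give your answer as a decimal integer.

-621590436

`offset` follows `height` (2 bytes), so it starts at byte offset 2 and occupies 4 bytes.
Bytes at offsets 2..5: DA F3 48 5C.
In big-endian order the high byte comes first in memory.
The bytes are already most-significant first: 0xDAF3485C.
Top bit is set, so as a signed 32-bit value this is 0xDAF3485C − 2^32 = -621590436.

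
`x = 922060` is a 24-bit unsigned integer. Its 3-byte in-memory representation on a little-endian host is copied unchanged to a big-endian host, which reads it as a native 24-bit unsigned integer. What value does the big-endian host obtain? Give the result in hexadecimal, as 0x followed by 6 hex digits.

922060 in 24-bit hexadecimal is 0x0E11CC.
Stored little-endian, the bytes at ascending addresses are CC 11 0E.
Read back as big-endian, the last byte is least significant, giving 0xCC110E.

0xCC110E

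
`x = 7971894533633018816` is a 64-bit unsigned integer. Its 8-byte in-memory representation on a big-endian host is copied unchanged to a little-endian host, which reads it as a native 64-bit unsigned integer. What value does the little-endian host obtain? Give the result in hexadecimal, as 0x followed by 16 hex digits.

7971894533633018816 in 64-bit hexadecimal is 0x6EA1DBD768130BC0.
Stored big-endian, the bytes at ascending addresses are 6E A1 DB D7 68 13 0B C0.
Read back as little-endian, the first byte is least significant, giving 0xC00B1368D7DBA16E.

0xC00B1368D7DBA16E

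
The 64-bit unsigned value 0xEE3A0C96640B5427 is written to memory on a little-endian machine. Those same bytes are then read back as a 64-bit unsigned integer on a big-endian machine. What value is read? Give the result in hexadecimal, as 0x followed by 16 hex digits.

Stored little-endian, the bytes at ascending addresses are 27 54 0B 64 96 0C 3A EE.
Read back as big-endian, the last byte is least significant, giving 0x27540B64960C3AEE.

0x27540B64960C3AEE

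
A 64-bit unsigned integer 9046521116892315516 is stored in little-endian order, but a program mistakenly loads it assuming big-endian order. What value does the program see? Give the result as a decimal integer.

8989025946848955261

9046521116892315516 in 64-bit hexadecimal is 0x7D8BB306796FBF7C.
Stored little-endian, the bytes at ascending addresses are 7C BF 6F 79 06 B3 8B 7D.
Read back as big-endian, the last byte is least significant, giving 0x7CBF6F7906B38B7D.
0x7CBF6F7906B38B7D = 8989025946848955261.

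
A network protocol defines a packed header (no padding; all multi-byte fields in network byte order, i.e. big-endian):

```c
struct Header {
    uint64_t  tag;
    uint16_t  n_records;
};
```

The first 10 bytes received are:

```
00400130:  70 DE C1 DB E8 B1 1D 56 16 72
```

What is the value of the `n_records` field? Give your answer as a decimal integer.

5746

`n_records` follows `tag` (8 bytes), so it starts at byte offset 8 and occupies 2 bytes.
Bytes at offsets 8..9: 16 72.
In big-endian order the high byte comes first in memory.
The bytes are already most-significant first: 0x1672.
0x1672 = 5746.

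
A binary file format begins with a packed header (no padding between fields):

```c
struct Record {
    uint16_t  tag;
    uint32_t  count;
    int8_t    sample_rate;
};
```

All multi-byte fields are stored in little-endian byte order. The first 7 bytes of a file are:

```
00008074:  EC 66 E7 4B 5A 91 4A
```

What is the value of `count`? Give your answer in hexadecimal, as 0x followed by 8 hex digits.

0x915A4BE7

`count` follows `tag` (2 bytes), so it starts at byte offset 2 and occupies 4 bytes.
Bytes at offsets 2..5: E7 4B 5A 91.
Little-endian stores the least-significant byte at the lowest address.
Reassemble most-significant byte first: 91 5A 4B E7 → 0x915A4BE7.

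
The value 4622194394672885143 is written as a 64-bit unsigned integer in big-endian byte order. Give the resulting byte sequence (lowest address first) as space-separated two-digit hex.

4622194394672885143 in hexadecimal, padded to 64 bits, is 0x4025555001476D97.
Split into bytes (most-significant first): 40 25 55 50 01 47 6D 97.
Big-endian: lowest address holds the most-significant byte.
So the memory order matches the most-significant-first order: 40 25 55 50 01 47 6D 97.

40 25 55 50 01 47 6D 97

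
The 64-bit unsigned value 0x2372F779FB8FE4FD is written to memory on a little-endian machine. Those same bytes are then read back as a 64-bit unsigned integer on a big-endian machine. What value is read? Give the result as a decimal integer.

Stored little-endian, the bytes at ascending addresses are FD E4 8F FB 79 F7 72 23.
Read back as big-endian, the last byte is least significant, giving 0xFDE48FFB79F77223.
0xFDE48FFB79F77223 = 18294905896531620387.

18294905896531620387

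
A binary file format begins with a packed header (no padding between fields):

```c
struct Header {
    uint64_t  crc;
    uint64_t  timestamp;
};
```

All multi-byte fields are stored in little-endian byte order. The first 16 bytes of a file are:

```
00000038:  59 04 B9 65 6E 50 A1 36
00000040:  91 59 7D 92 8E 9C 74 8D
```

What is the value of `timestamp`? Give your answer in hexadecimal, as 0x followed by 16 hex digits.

0x8D749C8E927D5991

`timestamp` follows `crc` (8 bytes), so it starts at byte offset 8 and occupies 8 bytes.
Bytes at offsets 8..15: 91 59 7D 92 8E 9C 74 8D.
In little-endian order the low byte comes first in memory.
Reassemble most-significant byte first: 8D 74 9C 8E 92 7D 59 91 → 0x8D749C8E927D5991.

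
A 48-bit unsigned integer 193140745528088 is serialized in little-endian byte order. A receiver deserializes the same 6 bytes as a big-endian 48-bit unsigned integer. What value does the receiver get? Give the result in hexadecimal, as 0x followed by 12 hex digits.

193140745528088 in 48-bit hexadecimal is 0xAFA915876318.
Stored little-endian, the bytes at ascending addresses are 18 63 87 15 A9 AF.
Read back as big-endian, the last byte is least significant, giving 0x18638715A9AF.

0x18638715A9AF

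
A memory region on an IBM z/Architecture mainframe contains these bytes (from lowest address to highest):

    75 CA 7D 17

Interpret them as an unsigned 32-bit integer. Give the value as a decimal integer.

1976204567

In big-endian order the high byte comes first in memory.
The bytes are already most-significant first: 0x75CA7D17.
0x75CA7D17 = 1976204567.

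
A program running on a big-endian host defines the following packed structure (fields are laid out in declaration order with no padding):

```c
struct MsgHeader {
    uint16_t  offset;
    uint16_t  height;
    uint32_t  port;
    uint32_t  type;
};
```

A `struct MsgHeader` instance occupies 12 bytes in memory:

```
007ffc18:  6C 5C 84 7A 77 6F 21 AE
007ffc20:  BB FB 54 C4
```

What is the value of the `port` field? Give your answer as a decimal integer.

2003771822

`port` follows `offset` (2 B), `height` (2 B), so it starts at offset 2 + 2 = 4 and occupies 4 bytes.
Bytes at offsets 4..7: 77 6F 21 AE.
In big-endian order the high byte comes first in memory.
The bytes are already most-significant first: 0x776F21AE.
0x776F21AE = 2003771822.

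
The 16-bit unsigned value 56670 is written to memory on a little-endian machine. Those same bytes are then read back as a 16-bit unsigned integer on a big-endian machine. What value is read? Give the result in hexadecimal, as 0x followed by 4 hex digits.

0x5EDD

56670 in 16-bit hexadecimal is 0xDD5E.
Stored little-endian, the bytes at ascending addresses are 5E DD.
Read back as big-endian, the last byte is least significant, giving 0x5EDD.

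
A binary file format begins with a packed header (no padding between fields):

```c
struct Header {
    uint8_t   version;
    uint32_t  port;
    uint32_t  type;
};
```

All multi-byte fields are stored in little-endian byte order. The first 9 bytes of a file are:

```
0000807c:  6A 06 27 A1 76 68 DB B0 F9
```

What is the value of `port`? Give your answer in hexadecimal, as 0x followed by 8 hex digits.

`port` follows `version` (1 byte), so it starts at byte offset 1 and occupies 4 bytes.
Bytes at offsets 1..4: 06 27 A1 76.
In little-endian order the low byte comes first in memory.
Reassemble most-significant byte first: 76 A1 27 06 → 0x76A12706.

0x76A12706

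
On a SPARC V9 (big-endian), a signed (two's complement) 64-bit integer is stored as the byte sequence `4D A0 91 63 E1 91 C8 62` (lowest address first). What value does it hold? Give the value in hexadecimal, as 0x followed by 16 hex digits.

In big-endian order the high byte comes first in memory.
The bytes are already most-significant first: 0x4DA09163E191C862.

0x4DA09163E191C862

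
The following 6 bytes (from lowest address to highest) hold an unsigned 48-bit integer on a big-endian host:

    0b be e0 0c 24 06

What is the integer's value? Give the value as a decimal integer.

12914430583814

Big-endian: lowest address holds the most-significant byte.
The bytes are already most-significant first: 0x0BBEE00C2406.
0x0BBEE00C2406 = 12914430583814.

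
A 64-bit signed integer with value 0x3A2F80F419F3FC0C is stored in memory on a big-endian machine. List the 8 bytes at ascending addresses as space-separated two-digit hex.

3A 2F 80 F4 19 F3 FC 0C

Split into bytes (most-significant first): 3A 2F 80 F4 19 F3 FC 0C.
Big-endian stores the most-significant byte at the lowest address.
So the memory order matches the most-significant-first order: 3A 2F 80 F4 19 F3 FC 0C.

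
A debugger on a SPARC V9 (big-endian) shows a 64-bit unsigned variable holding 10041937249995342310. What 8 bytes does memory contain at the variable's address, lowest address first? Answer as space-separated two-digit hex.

10041937249995342310 in hexadecimal, padded to 64 bits, is 0x8B5C20B972BC41E6.
Split into bytes (most-significant first): 8B 5C 20 B9 72 BC 41 E6.
Big-endian: lowest address holds the most-significant byte.
So the memory order matches the most-significant-first order: 8B 5C 20 B9 72 BC 41 E6.

8B 5C 20 B9 72 BC 41 E6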